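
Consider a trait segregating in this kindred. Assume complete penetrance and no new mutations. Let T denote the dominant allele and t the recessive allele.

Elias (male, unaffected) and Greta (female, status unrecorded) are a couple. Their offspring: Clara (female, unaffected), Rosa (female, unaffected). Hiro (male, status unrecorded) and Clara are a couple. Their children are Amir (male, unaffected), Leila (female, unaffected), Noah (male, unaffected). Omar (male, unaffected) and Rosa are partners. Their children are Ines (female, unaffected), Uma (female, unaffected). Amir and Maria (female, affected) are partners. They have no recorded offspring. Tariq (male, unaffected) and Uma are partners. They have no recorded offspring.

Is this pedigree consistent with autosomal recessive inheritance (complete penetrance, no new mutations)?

Yes

A consistent assignment under autosomal recessive exists: Elias TT, Greta TT, Clara TT, Rosa TT, Hiro TT, Omar TT, Amir TT, Leila TT, Noah TT, Maria tt, Ines TT, Uma TT, Tariq TT.
In this assignment every recorded phenotype matches its genotype and every non-founder's genotype is obtainable from its parents' genotypes, so the pedigree is consistent.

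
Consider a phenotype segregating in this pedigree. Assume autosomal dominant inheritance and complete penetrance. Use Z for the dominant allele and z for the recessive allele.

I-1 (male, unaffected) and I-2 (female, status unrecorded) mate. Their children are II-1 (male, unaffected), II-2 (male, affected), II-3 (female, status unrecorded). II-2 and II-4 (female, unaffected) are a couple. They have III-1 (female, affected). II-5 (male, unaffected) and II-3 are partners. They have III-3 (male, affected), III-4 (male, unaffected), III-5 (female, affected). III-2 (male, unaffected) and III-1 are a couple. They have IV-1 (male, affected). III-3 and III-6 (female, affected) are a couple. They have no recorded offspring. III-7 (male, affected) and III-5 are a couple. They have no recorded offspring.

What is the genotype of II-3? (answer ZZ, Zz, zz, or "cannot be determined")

Zz

From phenotype alone, II-3 is ZZ or Zz or zz.
II-3 passed Z to III-3 (Zz, whose z came from II-5) and received z from I-1 (zz), so II-3 is Zz.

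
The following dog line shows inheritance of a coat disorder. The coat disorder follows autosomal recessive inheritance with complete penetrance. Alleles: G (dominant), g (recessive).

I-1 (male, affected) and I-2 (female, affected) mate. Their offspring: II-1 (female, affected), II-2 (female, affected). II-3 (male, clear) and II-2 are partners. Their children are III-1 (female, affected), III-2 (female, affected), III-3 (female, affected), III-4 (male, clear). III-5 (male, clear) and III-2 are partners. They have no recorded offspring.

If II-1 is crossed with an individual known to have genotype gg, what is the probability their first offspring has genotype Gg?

II-1 is affected, so II-1 is gg.
The cross gives 1 gg, so P(offspring has genotype Gg) = 0.

0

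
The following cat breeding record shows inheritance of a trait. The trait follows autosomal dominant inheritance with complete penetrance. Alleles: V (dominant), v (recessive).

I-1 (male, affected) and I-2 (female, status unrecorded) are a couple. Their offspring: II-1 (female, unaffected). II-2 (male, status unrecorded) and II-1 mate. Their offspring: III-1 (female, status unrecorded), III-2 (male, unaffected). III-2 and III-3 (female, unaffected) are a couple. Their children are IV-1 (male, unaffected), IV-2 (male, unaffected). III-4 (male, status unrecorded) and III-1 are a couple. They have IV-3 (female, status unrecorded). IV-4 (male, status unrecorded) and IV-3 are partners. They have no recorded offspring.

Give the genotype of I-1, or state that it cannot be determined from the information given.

Vv

From phenotype alone, I-1 is VV or Vv.
I-1 is affected so carries V and passed v to II-1 (vv), so I-1 is Vv.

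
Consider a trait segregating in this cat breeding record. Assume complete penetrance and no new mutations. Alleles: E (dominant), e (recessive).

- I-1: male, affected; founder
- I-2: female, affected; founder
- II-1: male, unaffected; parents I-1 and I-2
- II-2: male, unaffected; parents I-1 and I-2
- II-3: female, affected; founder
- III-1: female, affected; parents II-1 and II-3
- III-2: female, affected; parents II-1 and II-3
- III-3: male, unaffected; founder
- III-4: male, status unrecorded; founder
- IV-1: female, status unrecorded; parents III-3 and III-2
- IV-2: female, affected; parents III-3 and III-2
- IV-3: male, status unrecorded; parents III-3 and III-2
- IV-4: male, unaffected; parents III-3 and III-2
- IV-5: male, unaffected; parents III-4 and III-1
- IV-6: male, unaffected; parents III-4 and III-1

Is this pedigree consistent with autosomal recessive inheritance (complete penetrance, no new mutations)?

Under autosomal recessive, II-1 (unaffected, male) cannot arise from I-1 (affected) × I-2 (affected).

No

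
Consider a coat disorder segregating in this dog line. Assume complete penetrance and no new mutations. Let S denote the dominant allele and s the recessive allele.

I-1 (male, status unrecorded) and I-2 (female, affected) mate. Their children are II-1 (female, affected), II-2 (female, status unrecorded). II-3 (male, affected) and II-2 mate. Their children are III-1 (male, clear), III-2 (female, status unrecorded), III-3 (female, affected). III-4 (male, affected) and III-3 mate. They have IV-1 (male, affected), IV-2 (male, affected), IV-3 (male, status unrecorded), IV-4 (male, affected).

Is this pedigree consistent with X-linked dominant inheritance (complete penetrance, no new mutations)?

Yes

A consistent assignment under X-linked dominant exists: I-1 X^S Y, I-2 X^S X^s, II-1 X^S X^S, II-2 X^S X^s, II-3 X^S Y, III-1 X^s Y, III-2 X^S X^S, III-3 X^S X^S, III-4 X^S Y, IV-1 X^S Y, IV-2 X^S Y, IV-3 X^S Y, IV-4 X^S Y.
In this assignment every recorded phenotype matches its genotype and every non-founder's genotype is obtainable from its parents' genotypes, so the pedigree is consistent.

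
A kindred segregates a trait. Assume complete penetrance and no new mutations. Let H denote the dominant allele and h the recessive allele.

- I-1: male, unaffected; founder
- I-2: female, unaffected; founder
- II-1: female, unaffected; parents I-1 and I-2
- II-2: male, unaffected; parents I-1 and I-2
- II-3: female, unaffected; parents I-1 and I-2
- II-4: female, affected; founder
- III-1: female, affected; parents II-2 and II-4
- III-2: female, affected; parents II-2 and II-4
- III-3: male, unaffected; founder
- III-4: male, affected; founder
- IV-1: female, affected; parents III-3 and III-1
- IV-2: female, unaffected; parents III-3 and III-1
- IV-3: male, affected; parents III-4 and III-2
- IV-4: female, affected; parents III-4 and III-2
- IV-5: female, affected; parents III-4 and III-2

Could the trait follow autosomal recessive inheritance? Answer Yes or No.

Yes

A consistent assignment under autosomal recessive exists: I-1 HH, I-2 Hh, II-1 HH, II-2 Hh, II-3 HH, II-4 hh, III-1 hh, III-2 hh, III-3 Hh, III-4 hh, IV-1 hh, IV-2 Hh, IV-3 hh, IV-4 hh, IV-5 hh.
In this assignment every recorded phenotype matches its genotype and every non-founder's genotype is obtainable from its parents' genotypes, so the pedigree is consistent.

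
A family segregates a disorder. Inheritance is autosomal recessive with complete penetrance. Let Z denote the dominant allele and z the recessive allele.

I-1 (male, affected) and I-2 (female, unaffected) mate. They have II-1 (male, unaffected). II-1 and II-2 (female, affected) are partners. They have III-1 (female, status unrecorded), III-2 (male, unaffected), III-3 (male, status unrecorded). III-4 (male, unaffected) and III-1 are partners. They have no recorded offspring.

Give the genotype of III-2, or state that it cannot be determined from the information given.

From phenotype alone, III-2 is ZZ or Zz.
III-2 is unaffected so carries Z and received z from II-2 (zz), so III-2 is Zz.

Zz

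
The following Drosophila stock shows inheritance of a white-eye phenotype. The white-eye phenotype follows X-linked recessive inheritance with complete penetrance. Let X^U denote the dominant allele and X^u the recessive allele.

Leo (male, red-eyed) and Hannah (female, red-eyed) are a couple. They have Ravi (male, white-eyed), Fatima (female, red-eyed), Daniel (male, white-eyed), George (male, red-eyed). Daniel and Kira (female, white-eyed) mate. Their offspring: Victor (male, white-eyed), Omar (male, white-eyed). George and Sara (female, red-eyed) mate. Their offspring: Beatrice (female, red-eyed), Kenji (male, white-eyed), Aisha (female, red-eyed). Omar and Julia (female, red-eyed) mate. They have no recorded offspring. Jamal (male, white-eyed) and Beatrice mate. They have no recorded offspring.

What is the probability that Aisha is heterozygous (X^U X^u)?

1/2

George is red-eyed, so George is X^U Y.
Sara is red-eyed so carries U and passed u to Kenji (X^u Y), so Sara is X^U X^u.
Their cross gives offspring ratios 1/2 X^U X^U : 1/2 X^U X^u. Conditioning on Aisha being red-eyed, P(X^U X^u) = 1/2 / 1 = 1/2.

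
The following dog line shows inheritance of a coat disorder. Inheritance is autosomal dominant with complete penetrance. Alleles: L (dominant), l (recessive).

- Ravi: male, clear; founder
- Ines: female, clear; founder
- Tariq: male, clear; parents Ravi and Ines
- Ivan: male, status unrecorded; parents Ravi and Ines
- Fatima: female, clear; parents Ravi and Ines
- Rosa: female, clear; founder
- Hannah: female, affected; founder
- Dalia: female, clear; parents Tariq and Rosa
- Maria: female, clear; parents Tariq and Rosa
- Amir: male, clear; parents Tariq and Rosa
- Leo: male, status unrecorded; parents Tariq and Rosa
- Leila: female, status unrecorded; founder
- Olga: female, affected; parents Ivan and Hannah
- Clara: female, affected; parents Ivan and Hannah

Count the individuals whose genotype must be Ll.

Obligate heterozygotes: Olga is affected so carries L and received l from Ivan (ll), so Olga is Ll; Clara is affected so carries L and received l from Ivan (ll), so Clara is Ll.
Every other individual is either homozygous by phenotype or has at least one consistent homozygous assignment, so the count is 2.

2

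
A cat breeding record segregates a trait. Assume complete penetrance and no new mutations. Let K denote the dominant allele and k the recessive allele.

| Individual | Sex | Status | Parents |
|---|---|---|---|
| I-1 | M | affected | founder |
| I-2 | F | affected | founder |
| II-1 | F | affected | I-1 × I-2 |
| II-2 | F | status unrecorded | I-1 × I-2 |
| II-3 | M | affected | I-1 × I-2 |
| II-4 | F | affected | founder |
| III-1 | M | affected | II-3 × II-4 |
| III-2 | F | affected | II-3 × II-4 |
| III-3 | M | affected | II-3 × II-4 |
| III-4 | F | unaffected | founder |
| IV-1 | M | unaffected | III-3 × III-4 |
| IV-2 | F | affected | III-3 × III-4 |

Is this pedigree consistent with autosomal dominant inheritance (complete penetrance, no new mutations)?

Yes

A consistent assignment under autosomal dominant exists: I-1 KK, I-2 KK, II-1 KK, II-2 KK, II-3 KK, II-4 Kk, III-1 KK, III-2 KK, III-3 Kk, III-4 kk, IV-1 kk, IV-2 Kk.
In this assignment every recorded phenotype matches its genotype and every non-founder's genotype is obtainable from its parents' genotypes, so the pedigree is consistent.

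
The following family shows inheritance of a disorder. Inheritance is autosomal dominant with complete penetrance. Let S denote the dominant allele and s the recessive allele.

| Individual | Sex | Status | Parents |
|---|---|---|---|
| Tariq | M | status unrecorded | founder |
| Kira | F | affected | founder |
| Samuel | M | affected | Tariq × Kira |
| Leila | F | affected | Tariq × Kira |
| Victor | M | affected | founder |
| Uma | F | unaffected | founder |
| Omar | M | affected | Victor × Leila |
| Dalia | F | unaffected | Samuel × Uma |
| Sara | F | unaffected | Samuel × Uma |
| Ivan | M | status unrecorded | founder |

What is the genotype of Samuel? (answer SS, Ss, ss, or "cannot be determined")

From phenotype alone, Samuel is SS or Ss.
Samuel is affected so carries S and passed s to Dalia (ss), so Samuel is Ss.

Ss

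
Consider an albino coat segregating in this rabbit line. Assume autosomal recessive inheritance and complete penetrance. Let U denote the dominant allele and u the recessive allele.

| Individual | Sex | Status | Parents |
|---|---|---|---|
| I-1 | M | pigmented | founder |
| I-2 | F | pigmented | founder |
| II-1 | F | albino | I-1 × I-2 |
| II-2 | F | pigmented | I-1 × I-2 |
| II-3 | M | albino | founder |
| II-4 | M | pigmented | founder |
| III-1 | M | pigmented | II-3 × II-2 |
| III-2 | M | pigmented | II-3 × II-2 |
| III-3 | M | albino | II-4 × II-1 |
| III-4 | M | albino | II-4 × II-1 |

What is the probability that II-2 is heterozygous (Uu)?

1/3

I-1 is pigmented so carries U and passed u to II-1 (uu), so I-1 is Uu.
I-2 is pigmented so carries U and passed u to II-1 (uu), so I-2 is Uu.
Their cross gives offspring ratios 1/4 UU : 1/2 Uu : 1/4 uu. Conditioning on II-2 being pigmented, P(Uu) = 1/2 / 3/4 = 2/3 before taking II-2's own offspring into account.
II-3 is albino, so II-3 is uu.
Now use II-2's offspring. Probability of each recorded status — pigmented son III-1: 1/2 if II-2 is Uu, 1 if UU; pigmented son III-2: 1/2 if II-2 is Uu, 1 if UU.
Bayes: P(Uu) = 2/3·1/4 / (2/3·1/4 + 1/3·1) = 1/3.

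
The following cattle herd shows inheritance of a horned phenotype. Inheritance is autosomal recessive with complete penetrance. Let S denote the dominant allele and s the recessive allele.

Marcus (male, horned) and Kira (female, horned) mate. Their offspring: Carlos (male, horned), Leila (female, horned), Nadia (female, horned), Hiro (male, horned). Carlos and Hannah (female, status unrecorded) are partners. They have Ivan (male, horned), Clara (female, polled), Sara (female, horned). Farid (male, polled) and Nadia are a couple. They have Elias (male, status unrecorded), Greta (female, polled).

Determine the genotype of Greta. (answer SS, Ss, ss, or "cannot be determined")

From phenotype alone, Greta is SS or Ss.
Greta is polled so carries S and received s from Nadia (ss), so Greta is Ss.

Ss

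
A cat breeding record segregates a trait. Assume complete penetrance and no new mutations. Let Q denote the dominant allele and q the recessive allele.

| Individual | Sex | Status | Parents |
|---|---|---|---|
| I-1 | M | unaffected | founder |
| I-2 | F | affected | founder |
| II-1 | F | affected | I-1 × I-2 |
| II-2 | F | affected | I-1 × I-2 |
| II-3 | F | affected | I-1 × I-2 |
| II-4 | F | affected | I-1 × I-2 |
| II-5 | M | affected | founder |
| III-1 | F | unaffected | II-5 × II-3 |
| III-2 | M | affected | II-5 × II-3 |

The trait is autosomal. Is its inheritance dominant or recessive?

II-5 and II-3 are both affected yet have an unaffected child III-1. Under a recessive model two affected parents are homozygous and every child would be affected, so the trait cannot be recessive.

dominant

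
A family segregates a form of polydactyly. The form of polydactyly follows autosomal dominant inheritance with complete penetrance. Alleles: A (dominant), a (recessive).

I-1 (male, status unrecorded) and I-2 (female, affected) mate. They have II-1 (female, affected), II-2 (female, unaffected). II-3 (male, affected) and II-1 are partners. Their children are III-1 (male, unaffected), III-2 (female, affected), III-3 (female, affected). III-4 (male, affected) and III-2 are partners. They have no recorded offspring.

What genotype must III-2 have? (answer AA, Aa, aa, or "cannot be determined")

III-2's phenotype allows AA or Aa, and no parent or child forces a single allele at both positions; consistent genotype assignments exist with III-2 as AA or Aa.

cannot be determined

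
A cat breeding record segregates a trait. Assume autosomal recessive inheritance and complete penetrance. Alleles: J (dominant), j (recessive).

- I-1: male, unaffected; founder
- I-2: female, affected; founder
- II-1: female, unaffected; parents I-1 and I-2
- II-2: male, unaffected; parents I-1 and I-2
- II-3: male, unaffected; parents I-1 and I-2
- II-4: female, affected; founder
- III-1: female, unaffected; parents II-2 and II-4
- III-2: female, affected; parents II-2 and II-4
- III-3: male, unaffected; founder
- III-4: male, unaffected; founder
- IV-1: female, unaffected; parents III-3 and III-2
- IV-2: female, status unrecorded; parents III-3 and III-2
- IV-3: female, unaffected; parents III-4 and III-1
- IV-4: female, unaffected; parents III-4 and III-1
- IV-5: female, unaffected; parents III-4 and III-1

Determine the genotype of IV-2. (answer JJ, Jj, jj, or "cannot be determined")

cannot be determined

IV-2's phenotype is unrecorded, and no parent or child forces a single allele at both positions; consistent genotype assignments exist with IV-2 as Jj or jj.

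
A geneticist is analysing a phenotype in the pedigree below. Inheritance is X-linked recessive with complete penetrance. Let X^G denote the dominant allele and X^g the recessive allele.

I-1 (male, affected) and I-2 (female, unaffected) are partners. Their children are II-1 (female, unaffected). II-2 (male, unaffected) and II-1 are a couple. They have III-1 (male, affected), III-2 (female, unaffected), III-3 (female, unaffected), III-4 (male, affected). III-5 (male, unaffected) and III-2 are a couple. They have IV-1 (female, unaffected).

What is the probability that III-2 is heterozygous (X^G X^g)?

1/2

II-2 is unaffected, so II-2 is X^G Y.
II-1 is unaffected so carries G and received g from I-1 (X^g Y), so II-1 is X^G X^g.
Their cross gives offspring ratios 1/2 X^G X^G : 1/2 X^G X^g. Conditioning on III-2 being unaffected, P(X^G X^g) = 1/2 / 1 = 1/2 before taking III-2's own offspring into account.
III-5 is unaffected, so III-5 is X^G Y.
III-2's offspring (IV-1) would show their recorded status with the same probability whether III-2 is X^G X^g or X^G X^G, so they carry no information and P(X^G X^g) = 1/2.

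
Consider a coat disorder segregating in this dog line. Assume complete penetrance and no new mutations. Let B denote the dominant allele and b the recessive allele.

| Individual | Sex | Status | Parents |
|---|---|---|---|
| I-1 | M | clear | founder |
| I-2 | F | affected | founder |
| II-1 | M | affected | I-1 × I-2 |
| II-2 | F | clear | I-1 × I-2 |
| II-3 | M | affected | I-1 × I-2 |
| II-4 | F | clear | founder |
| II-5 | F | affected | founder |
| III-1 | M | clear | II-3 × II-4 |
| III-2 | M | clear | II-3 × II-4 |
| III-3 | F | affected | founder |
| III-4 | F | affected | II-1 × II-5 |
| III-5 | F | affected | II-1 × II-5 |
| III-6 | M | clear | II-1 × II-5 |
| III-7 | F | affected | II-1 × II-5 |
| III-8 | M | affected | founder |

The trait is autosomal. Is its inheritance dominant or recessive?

dominant

II-1 and II-5 are both affected yet have a clear child III-6. Under a recessive model two affected parents are homozygous and every child would be affected, so the trait cannot be recessive.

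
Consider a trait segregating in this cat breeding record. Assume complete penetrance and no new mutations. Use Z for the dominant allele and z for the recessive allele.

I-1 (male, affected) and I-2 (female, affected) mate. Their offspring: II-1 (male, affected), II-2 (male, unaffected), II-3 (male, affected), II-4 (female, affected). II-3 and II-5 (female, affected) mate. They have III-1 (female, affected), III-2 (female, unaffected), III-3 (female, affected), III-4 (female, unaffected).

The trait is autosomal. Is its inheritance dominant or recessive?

dominant

I-1 and I-2 are both affected yet have an unaffected child II-2. Under a recessive model two affected parents are homozygous and every child would be affected, so the trait cannot be recessive.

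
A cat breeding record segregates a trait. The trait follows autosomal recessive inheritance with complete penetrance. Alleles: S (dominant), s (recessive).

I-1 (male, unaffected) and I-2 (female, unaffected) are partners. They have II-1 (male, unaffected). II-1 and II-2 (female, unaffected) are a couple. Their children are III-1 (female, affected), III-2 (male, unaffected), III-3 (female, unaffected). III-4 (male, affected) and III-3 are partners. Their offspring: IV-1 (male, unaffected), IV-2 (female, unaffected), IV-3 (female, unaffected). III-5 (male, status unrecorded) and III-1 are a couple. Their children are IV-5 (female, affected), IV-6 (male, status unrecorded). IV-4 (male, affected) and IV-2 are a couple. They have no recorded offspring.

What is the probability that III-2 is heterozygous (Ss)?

2/3

II-1 is unaffected so carries S and passed s to III-1 (ss), so II-1 is Ss.
II-2 is unaffected so carries S and passed s to III-1 (ss), so II-2 is Ss.
Their cross gives offspring ratios 1/4 SS : 1/2 Ss : 1/4 ss. Conditioning on III-2 being unaffected, P(Ss) = 1/2 / 3/4 = 2/3.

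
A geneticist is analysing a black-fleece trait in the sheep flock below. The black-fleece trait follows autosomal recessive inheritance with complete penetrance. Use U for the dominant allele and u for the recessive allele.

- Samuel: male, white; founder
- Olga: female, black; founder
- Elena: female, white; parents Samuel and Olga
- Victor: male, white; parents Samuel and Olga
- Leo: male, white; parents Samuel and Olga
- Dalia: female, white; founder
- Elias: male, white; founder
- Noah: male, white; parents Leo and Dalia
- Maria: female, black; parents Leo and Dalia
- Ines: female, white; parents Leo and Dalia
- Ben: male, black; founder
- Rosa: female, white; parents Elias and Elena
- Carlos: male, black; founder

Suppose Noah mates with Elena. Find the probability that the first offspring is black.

1/6

Leo is white so carries U and received u from Olga (uu), so Leo is Uu.
Dalia is white so carries U and passed u to Maria (uu), so Dalia is Uu.
Noah is a white offspring of Leo (Uu) × Dalia (Uu), whose cross gives 1/4 UU : 1/2 Uu : 1/4 uu; conditioning on being white, Noah is UU with probability 1/3, Uu with probability 2/3.
Elena is white so carries U and received u from Olga (uu), so Elena is Uu.
Summing over parental genotype combinations, P(offspring is black) = 2/3·1/4 = 1/6.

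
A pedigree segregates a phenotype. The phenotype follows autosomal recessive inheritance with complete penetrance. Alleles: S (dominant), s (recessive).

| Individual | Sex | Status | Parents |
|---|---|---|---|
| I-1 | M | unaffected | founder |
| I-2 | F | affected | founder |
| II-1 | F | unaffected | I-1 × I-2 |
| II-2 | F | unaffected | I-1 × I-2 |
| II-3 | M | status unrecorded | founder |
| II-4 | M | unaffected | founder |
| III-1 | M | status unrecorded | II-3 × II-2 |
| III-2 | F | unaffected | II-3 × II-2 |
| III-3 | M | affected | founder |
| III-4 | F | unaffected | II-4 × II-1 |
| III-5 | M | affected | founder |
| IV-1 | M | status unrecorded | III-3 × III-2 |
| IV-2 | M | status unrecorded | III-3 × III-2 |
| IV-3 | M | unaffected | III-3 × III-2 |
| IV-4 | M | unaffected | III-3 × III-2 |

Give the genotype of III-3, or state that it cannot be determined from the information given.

III-3 is affected, so III-3 is ss.

ss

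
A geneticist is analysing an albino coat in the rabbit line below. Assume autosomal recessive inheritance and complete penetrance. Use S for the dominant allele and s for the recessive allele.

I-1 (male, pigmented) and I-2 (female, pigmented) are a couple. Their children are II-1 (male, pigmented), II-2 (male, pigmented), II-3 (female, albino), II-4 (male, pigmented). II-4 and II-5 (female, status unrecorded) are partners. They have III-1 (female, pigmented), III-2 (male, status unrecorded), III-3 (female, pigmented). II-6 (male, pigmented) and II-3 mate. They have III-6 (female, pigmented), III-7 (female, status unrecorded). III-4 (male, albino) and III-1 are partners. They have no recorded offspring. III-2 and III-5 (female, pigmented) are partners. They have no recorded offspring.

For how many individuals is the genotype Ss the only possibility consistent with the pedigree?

Obligate heterozygotes: I-1 is pigmented so carries S and passed s to II-3 (ss), so I-1 is Ss; I-2 is pigmented so carries S and passed s to II-3 (ss), so I-2 is Ss; III-6 is pigmented so carries S and received s from II-3 (ss), so III-6 is Ss.
Every other individual is either homozygous by phenotype or has at least one consistent homozygous assignment, so the count is 3.

3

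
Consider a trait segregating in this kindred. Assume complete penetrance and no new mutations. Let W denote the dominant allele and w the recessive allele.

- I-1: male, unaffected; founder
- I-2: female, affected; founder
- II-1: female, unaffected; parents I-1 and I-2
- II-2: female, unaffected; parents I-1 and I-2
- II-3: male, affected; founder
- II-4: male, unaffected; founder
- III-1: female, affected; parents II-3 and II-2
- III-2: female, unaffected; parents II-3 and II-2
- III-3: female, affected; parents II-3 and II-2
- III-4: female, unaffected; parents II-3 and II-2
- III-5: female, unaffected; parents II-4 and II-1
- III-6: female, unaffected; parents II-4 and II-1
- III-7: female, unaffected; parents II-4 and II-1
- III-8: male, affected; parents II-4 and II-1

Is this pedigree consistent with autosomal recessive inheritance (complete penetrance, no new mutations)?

A consistent assignment under autosomal recessive exists: I-1 WW, I-2 ww, II-1 Ww, II-2 Ww, II-3 ww, II-4 Ww, III-1 ww, III-2 Ww, III-3 ww, III-4 Ww, III-5 WW, III-6 WW, III-7 WW, III-8 ww.
In this assignment every recorded phenotype matches its genotype and every non-founder's genotype is obtainable from its parents' genotypes, so the pedigree is consistent.

Yes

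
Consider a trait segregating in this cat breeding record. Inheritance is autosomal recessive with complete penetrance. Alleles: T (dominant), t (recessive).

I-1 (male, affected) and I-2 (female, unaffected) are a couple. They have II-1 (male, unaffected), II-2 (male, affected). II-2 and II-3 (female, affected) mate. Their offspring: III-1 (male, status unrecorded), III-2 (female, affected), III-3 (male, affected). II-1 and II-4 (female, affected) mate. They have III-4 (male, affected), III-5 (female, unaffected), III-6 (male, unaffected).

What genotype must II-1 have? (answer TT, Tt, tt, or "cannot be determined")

Tt

From phenotype alone, II-1 is TT or Tt.
II-1 is unaffected so carries T and received t from I-1 (tt), so II-1 is Tt.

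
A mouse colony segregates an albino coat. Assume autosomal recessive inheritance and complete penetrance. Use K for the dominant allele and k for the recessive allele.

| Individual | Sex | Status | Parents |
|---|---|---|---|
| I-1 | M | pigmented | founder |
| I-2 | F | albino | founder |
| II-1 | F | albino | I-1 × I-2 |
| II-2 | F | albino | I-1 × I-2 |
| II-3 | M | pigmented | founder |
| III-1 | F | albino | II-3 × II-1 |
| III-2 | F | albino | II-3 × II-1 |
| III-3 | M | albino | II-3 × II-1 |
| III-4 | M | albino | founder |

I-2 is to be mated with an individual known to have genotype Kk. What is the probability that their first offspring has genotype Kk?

I-2 is albino, so I-2 is kk.
The cross gives 1/2 Kk : 1/2 kk, so P(offspring has genotype Kk) = 1/2.

1/2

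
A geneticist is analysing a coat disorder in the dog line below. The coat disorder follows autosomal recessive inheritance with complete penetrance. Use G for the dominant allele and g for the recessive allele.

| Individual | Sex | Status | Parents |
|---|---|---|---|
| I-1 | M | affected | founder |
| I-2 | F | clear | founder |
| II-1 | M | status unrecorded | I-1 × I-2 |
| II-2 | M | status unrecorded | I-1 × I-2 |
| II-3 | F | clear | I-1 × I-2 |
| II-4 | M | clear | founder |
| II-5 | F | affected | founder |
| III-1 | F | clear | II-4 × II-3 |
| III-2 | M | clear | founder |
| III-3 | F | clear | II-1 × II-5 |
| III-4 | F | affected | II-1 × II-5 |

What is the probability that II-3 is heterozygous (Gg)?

1

II-3 is clear so carries G and received g from I-1 (gg), so II-3 is Gg, giving P(Gg) = 1.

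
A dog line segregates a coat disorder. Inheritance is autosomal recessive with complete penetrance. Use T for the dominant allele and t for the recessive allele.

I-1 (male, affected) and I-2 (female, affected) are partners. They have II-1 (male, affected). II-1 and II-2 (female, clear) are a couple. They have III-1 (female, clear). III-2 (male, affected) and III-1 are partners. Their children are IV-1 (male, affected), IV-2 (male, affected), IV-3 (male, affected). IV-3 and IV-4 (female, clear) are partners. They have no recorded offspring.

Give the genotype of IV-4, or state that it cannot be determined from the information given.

IV-4's phenotype allows TT or Tt, and no parent or child forces a single allele at both positions; consistent genotype assignments exist with IV-4 as TT or Tt.

cannot be determined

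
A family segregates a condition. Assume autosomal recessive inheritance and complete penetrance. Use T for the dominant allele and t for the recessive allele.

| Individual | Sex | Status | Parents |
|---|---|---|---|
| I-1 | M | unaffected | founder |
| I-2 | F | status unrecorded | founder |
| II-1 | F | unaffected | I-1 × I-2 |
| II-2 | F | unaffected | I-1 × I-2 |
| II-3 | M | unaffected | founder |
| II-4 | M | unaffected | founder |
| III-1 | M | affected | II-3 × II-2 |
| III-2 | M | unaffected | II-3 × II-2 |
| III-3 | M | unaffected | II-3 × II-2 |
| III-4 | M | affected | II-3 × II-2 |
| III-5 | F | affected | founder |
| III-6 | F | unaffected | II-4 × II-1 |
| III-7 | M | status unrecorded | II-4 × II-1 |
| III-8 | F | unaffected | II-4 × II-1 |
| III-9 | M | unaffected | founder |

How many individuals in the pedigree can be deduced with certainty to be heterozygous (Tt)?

Obligate heterozygotes: II-2 is unaffected so carries T and passed t to III-1 (tt), so II-2 is Tt; II-3 is unaffected so carries T and passed t to III-1 (tt), so II-3 is Tt.
Every other individual is either homozygous by phenotype or has at least one consistent homozygous assignment, so the count is 2.

2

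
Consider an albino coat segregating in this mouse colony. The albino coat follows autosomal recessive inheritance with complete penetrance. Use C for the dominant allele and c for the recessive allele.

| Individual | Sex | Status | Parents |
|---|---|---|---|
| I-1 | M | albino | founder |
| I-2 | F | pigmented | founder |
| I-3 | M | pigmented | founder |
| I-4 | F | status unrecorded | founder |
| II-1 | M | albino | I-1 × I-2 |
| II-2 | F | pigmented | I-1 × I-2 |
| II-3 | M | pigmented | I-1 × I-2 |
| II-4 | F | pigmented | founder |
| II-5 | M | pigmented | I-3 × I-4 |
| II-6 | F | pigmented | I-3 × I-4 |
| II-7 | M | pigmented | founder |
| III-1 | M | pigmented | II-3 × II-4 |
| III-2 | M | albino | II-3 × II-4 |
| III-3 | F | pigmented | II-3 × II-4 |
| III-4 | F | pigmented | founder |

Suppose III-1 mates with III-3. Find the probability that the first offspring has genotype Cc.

II-3 is pigmented so carries C and received c from I-1 (cc), so II-3 is Cc.
II-4 is pigmented so carries C and passed c to III-2 (cc), so II-4 is Cc.
III-1 is a pigmented offspring of II-3 (Cc) × II-4 (Cc), whose cross gives 1/4 CC : 1/2 Cc : 1/4 cc; conditioning on being pigmented, III-1 is CC with probability 1/3, Cc with probability 2/3.
III-3 is a pigmented offspring of II-3 (Cc) × II-4 (Cc), whose cross gives 1/4 CC : 1/2 Cc : 1/4 cc; conditioning on being pigmented, III-3 is CC with probability 1/3, Cc with probability 2/3.
Summing over parental genotype combinations, P(offspring has genotype Cc) = 2/9·1/2 + 2/9·1/2 + 4/9·1/2 = 4/9.

4/9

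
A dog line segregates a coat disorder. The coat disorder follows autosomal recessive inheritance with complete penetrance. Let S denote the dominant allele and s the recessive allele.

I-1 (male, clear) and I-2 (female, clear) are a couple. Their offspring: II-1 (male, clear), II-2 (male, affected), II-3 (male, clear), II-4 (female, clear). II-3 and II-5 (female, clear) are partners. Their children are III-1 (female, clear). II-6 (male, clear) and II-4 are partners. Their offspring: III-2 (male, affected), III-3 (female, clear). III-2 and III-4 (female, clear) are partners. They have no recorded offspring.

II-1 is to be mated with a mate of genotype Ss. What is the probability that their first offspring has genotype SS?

1/3

I-1 is clear so carries S and passed s to II-2 (ss), so I-1 is Ss.
I-2 is clear so carries S and passed s to II-2 (ss), so I-2 is Ss.
II-1 is a clear offspring of I-1 (Ss) × I-2 (Ss), whose cross gives 1/4 SS : 1/2 Ss : 1/4 ss; conditioning on being clear, II-1 is SS with probability 1/3, Ss with probability 2/3.
Summing over parental genotype combinations, P(offspring has genotype SS) = 1/3·1/2 + 2/3·1/4 = 1/3.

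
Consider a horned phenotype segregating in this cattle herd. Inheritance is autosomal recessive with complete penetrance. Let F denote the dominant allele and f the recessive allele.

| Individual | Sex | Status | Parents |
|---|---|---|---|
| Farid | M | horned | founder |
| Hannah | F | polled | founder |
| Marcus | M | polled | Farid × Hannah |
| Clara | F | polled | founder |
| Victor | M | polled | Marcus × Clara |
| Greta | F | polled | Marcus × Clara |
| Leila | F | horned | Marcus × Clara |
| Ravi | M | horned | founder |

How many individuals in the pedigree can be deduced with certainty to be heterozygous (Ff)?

Obligate heterozygotes: Marcus is polled so carries F and received f from Farid (ff), so Marcus is Ff; Clara is polled so carries F and passed f to Leila (ff), so Clara is Ff.
Every other individual is either homozygous by phenotype or has at least one consistent homozygous assignment, so the count is 2.

2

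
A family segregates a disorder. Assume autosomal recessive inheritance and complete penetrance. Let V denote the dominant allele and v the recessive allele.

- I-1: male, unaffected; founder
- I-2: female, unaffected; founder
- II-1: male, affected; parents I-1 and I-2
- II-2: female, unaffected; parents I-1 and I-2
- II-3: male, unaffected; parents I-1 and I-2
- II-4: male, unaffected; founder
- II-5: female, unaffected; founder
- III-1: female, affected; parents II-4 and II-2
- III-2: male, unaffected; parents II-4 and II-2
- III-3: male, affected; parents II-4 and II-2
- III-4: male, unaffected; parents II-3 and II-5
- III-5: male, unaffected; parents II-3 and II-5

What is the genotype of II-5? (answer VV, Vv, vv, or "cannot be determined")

II-5's phenotype allows VV or Vv, and no parent or child forces a single allele at both positions; consistent genotype assignments exist with II-5 as VV or Vv.

cannot be determined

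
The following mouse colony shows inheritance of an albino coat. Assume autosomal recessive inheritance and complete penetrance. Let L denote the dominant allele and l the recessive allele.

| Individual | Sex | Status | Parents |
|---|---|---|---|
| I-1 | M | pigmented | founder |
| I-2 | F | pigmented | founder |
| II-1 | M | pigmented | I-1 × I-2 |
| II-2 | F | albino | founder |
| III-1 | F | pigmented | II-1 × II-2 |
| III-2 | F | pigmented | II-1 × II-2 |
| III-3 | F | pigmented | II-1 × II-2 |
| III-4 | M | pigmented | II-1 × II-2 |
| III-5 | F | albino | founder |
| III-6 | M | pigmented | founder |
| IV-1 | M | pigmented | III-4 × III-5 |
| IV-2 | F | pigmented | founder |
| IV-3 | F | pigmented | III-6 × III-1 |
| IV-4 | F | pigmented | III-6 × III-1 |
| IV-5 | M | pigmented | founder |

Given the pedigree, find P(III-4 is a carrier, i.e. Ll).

III-4 is pigmented so carries L and received l from II-2 (ll), so III-4 is Ll, giving P(Ll) = 1.

1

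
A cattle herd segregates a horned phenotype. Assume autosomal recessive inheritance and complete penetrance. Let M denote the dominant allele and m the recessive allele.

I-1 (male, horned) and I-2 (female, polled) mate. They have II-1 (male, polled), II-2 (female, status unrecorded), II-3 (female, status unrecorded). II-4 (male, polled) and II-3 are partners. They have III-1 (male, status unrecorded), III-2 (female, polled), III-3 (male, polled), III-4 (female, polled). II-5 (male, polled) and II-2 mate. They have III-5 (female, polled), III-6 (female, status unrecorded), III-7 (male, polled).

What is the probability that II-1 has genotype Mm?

1

II-1 is polled so carries M and received m from I-1 (mm), so II-1 is Mm, giving P(Mm) = 1.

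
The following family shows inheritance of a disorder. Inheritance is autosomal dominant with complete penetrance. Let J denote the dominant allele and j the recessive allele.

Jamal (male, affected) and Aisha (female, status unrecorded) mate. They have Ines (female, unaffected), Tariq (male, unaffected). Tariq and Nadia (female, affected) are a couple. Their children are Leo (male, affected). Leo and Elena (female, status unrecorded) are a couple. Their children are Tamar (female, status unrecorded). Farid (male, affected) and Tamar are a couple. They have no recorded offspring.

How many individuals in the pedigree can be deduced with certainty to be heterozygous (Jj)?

2

Obligate heterozygotes: Jamal is affected so carries J and passed j to Ines (jj), so Jamal is Jj; Leo is affected so carries J and received j from Tariq (jj), so Leo is Jj.
Every other individual is either homozygous by phenotype or has at least one consistent homozygous assignment, so the count is 2.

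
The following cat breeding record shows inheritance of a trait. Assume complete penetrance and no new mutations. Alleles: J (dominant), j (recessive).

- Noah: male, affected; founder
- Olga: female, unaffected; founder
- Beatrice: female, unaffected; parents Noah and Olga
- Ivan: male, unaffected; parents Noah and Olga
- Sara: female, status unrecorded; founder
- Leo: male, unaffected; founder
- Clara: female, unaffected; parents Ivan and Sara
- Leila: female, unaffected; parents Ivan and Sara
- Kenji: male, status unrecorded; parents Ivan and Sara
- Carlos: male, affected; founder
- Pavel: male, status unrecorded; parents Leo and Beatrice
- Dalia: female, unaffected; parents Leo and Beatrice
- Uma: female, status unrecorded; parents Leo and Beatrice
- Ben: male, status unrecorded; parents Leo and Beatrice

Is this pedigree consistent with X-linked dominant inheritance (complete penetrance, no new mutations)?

No

Under X-linked dominant, Beatrice (unaffected, female) cannot arise from Noah (affected) × Olga (unaffected).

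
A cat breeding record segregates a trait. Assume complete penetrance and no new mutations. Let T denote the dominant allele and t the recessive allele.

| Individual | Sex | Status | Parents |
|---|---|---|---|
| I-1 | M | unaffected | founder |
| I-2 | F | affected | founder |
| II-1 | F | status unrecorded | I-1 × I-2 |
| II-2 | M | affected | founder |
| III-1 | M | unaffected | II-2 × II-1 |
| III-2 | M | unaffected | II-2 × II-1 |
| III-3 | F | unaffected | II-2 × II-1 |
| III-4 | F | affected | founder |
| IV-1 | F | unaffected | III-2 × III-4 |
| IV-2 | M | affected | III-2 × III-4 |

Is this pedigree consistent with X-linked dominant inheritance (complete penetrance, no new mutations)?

Under X-linked dominant, III-3 (unaffected, female) cannot arise from II-2 (affected) × II-1 (unrecorded).

No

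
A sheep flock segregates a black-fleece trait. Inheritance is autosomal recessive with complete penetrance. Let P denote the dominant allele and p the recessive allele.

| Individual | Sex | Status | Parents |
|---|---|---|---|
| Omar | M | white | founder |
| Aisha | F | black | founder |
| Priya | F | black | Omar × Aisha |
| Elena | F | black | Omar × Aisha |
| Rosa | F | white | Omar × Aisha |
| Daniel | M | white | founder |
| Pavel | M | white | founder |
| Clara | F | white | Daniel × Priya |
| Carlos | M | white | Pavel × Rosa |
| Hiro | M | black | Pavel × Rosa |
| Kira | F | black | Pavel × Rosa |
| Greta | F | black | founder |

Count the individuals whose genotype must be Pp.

4

Obligate heterozygotes: Omar is white so carries P and passed p to Priya (pp), so Omar is Pp; Rosa is white so carries P and received p from Aisha (pp), so Rosa is Pp; Pavel is white so carries P and passed p to Hiro (pp), so Pavel is Pp; Clara is white so carries P and received p from Priya (pp), so Clara is Pp.
Every other individual is either homozygous by phenotype or has at least one consistent homozygous assignment, so the count is 4.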